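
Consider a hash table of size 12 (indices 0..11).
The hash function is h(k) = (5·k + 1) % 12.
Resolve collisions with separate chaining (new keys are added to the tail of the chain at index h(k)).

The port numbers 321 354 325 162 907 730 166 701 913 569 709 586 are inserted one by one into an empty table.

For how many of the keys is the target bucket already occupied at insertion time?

6

321 -> bucket 10
354 -> bucket 7
325 -> bucket 6
162 -> bucket 7 (collision)
907 -> bucket 0
730 -> bucket 3
166 -> bucket 3 (collision)
701 -> bucket 2
913 -> bucket 6 (collision)
569 -> bucket 2 (collision)
709 -> bucket 6 (collision)
586 -> bucket 3 (collision)
Final buckets:
0: 907
1: —
2: 701 -> 569
3: 730 -> 166 -> 586
4: —
5: —
6: 325 -> 913 -> 709
7: 354 -> 162
8: —
9: —
10: 321
11: —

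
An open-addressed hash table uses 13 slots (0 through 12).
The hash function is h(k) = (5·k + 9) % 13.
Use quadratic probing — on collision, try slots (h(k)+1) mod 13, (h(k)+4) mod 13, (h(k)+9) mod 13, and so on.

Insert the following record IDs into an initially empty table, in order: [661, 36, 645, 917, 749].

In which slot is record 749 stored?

661 hashes to 12; slot 12 is free -> place at 12.
36 hashes to 7; slot 7 is free -> place at 7.
645 hashes to 10; slot 10 is free -> place at 10.
917 hashes to 5; slot 5 is free -> place at 5.
749 hashes to 10; 10 taken -> place at 11.
Table: [., ., ., ., ., 917, ., 36, ., ., 645, 749, 661]

11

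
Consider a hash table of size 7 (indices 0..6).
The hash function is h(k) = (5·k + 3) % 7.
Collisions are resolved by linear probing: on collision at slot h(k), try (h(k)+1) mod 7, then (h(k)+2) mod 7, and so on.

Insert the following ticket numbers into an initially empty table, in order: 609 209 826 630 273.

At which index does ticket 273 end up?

0

Insert 609: h=3, slot 3 empty → index 3.
Insert 209: h=5, slot 5 empty → index 5.
Insert 826: h=3, slot 3 occupied → index 4.
Insert 630: h=3, slots 3,4,5 occupied → index 6.
Insert 273: h=3, slots 3,4,5,6 occupied → index 0.
Table: [273, _, _, 609, 826, 209, 630]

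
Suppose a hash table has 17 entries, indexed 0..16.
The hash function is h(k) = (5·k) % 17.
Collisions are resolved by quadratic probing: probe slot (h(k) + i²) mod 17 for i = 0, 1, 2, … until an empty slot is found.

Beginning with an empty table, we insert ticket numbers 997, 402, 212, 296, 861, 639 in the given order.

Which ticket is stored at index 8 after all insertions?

861

997 hashes to 4; slot 4 is free -> place at 4.
402 hashes to 4; 4 taken -> place at 5.
212 hashes to 6; slot 6 is free -> place at 6.
296 hashes to 1; slot 1 is free -> place at 1.
861 hashes to 4; 4,5 taken -> place at 8.
639 hashes to 16; slot 16 is free -> place at 16.
Table: [-, 296, -, -, 997, 402, 212, -, 861, -, -, -, -, -, -, -, 639]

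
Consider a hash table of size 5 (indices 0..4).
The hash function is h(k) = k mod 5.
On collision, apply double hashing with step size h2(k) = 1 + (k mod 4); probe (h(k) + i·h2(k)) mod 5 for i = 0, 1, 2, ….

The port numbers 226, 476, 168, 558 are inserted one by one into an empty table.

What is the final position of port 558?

4

226 hashes to 1; slot 1 is free => place at 1.
476 hashes to 1, h2=1; 1 taken => place at 2.
168 hashes to 3; slot 3 is free => place at 3.
558 hashes to 3, h2=3; 3,1 taken => place at 4.
Table: [-, 226, 476, 168, 558]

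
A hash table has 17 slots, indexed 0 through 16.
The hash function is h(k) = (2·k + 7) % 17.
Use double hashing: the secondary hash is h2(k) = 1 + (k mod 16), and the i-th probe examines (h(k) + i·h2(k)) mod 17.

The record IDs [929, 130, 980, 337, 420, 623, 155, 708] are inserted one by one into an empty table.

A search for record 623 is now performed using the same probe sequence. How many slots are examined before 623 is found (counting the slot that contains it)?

Insert 929: h=12, slot 12 empty => index 12.
Insert 130: h=12, h2=3, slot 12 occupied => index 15.
Insert 980: h=12, h2=5, slot 12 occupied => index 0.
Insert 337: h=1, slot 1 empty => index 1.
Insert 420: h=14, slot 14 empty => index 14.
Insert 623: h=12, h2=16, slot 12 occupied => index 11.
Insert 155: h=11, h2=12, slot 11 occupied => index 6.
Insert 708: h=12, h2=5, slots 12,0 occupied => index 5.
Table: [980, 337, _, _, _, 708, 155, _, _, _, _, 623, 929, _, 420, 130, _]
Lookup 623: h=12, h2=16, probe 12,11 → found at 11.

2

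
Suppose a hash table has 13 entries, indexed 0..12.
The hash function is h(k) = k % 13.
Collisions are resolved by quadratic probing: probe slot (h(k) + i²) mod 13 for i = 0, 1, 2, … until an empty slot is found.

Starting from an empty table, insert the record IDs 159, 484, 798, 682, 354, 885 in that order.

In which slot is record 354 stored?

Insert 159: h=3, slot 3 empty → index 3.
Insert 484: h=3, slot 3 occupied → index 4.
Insert 798: h=5, slot 5 empty → index 5.
Insert 682: h=6, slot 6 empty → index 6.
Insert 354: h=3, slots 3,4 occupied → index 7.
Insert 885: h=1, slot 1 empty → index 1.
Table: [—, 885, —, 159, 484, 798, 682, 354, —, —, —, —, —]

7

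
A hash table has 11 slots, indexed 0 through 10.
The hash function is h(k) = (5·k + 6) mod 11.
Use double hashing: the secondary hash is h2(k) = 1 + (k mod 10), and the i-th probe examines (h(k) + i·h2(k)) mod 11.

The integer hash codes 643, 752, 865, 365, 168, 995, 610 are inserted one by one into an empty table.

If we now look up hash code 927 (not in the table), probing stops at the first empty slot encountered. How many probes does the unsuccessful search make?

643: h=9 => slot 9
752: h=4 => slot 4
865: h=8 => slot 8
365: h=5 => slot 5
168: h=10 => slot 10
995: h=9, h2=6, probe 9,4,10,5,0 => slot 0
610: h=9, h2=1, probe 9,10,0,1 => slot 1
Table: [995, 610, ., ., 752, 365, ., ., 865, 643, 168]
Lookup 927: h=10, h2=8, probe 10,7 → slot 7 empty, not found.

2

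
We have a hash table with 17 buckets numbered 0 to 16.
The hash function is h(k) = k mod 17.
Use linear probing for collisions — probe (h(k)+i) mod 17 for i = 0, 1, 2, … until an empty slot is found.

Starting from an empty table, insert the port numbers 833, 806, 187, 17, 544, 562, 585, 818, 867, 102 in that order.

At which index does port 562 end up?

833: h=0 => slot 0
806: h=7 => slot 7
187: h=0, probe 0,1 => slot 1
17: h=0, probe 0,1,2 => slot 2
544: h=0, probe 0,1,2,3 => slot 3
562: h=1, probe 1,2,3,4 => slot 4
585: h=7, probe 7,8 => slot 8
818: h=2, probe 2,3,4,5 => slot 5
867: h=0, probe 0,1,2,3,4,5,6 => slot 6
102: h=0, probe 0,1,2,3,4,5,6,7,8,9 => slot 9
Table: [833, 187, 17, 544, 562, 818, 867, 806, 585, 102, ., ., ., ., ., ., .]

4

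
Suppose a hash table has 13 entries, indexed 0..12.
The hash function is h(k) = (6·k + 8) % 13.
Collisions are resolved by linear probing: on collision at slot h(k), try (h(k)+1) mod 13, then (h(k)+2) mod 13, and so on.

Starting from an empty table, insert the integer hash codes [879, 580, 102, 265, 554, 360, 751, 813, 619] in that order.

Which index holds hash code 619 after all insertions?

7

879 hashes to 4; slot 4 is free => place at 4.
580 hashes to 4; 4 taken => place at 5.
102 hashes to 9; slot 9 is free => place at 9.
265 hashes to 12; slot 12 is free => place at 12.
554 hashes to 4; 4,5 taken => place at 6.
360 hashes to 10; slot 10 is free => place at 10.
751 hashes to 3; slot 3 is free => place at 3.
813 hashes to 11; slot 11 is free => place at 11.
619 hashes to 4; 4,5,6 taken => place at 7.
Table: [—, —, —, 751, 879, 580, 554, 619, —, 102, 360, 813, 265]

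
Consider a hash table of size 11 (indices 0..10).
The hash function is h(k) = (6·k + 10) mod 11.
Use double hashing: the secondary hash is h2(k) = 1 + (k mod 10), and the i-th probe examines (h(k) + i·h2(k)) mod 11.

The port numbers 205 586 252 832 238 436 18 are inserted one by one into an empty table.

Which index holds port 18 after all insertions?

9

205: h=8 -> slot 8
586: h=6 -> slot 6
252: h=4 -> slot 4
832: h=8, h2=3, probe 8,0 -> slot 0
238: h=8, h2=9, probe 8,6,4,2 -> slot 2
436: h=8, h2=7, probe 8,4,0,7 -> slot 7
18: h=8, h2=9, probe 8,6,4,2,0,9 -> slot 9
Table: [832, -, 238, -, 252, -, 586, 436, 205, 18, -]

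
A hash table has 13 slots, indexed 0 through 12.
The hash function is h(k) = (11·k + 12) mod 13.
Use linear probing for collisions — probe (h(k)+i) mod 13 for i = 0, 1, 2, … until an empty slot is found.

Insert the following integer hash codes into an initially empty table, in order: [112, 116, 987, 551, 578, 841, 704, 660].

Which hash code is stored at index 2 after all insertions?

987

112 hashes to 9; slot 9 is free -> place at 9.
116 hashes to 1; slot 1 is free -> place at 1.
987 hashes to 1; 1 taken -> place at 2.
551 hashes to 2; 2 taken -> place at 3.
578 hashes to 0; slot 0 is free -> place at 0.
841 hashes to 7; slot 7 is free -> place at 7.
704 hashes to 8; slot 8 is free -> place at 8.
660 hashes to 5; slot 5 is free -> place at 5.
Table: [578, 116, 987, 551, —, 660, —, 841, 704, 112, —, —, —]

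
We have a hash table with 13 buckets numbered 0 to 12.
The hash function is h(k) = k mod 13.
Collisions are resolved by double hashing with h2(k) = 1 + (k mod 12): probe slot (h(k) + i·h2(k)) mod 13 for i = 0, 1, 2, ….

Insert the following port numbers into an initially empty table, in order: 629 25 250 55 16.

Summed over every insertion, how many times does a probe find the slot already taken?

629: h=5 => slot 5
25: h=12 => slot 12
250: h=3 => slot 3
55: h=3, h2=8, probe 3,11 => slot 11
16: h=3, h2=5, probe 3,8 => slot 8
Table: [∅, ∅, ∅, 250, ∅, 629, ∅, ∅, 16, ∅, ∅, 55, 25]

2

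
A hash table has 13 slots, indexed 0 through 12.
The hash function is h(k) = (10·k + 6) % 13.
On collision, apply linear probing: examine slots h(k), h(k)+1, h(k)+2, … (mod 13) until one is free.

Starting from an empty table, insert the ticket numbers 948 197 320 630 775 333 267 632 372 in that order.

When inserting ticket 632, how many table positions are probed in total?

8

Insert 948: h=9, slot 9 empty -> index 9.
Insert 197: h=0, slot 0 empty -> index 0.
Insert 320: h=8, slot 8 empty -> index 8.
Insert 630: h=1, slot 1 empty -> index 1.
Insert 775: h=8, slots 8,9 occupied -> index 10.
Insert 333: h=8, slots 8,9,10 occupied -> index 11.
Insert 267: h=11, slot 11 occupied -> index 12.
Insert 632: h=8, slots 8,9,10,11,12,0,1 occupied -> index 2.
Insert 372: h=8, slots 8,9,10,11,12,0,1,2 occupied -> index 3.
Table: [197, 630, 632, 372, -, -, -, -, 320, 948, 775, 333, 267]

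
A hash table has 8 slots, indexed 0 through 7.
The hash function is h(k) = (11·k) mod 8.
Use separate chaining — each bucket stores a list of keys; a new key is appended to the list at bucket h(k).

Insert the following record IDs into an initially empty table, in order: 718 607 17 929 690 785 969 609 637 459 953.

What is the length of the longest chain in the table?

6

718 → bucket 2
607 → bucket 5
17 → bucket 3
929 → bucket 3 (collision)
690 → bucket 6
785 → bucket 3 (collision)
969 → bucket 3 (collision)
609 → bucket 3 (collision)
637 → bucket 7
459 → bucket 1
953 → bucket 3 (collision)
Final buckets:
0: _
1: 459
2: 718
3: 17 -> 929 -> 785 -> 969 -> 609 -> 953
4: _
5: 607
6: 690
7: 637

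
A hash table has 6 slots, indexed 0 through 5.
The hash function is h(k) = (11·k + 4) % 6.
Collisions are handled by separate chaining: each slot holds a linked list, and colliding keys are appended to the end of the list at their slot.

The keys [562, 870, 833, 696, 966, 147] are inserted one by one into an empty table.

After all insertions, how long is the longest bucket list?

3

Insert 562: h=0, bucket 0 empty → new chain.
Insert 870: h=4, bucket 4 empty → new chain.
Insert 833: h=5, bucket 5 empty → new chain.
Insert 696: h=4, bucket 4 nonempty → append to chain.
Insert 966: h=4, bucket 4 nonempty → append to chain.
Insert 147: h=1, bucket 1 empty → new chain.
Final buckets:
0: 562
1: 147
2: .
3: .
4: 870 -> 696 -> 966
5: 833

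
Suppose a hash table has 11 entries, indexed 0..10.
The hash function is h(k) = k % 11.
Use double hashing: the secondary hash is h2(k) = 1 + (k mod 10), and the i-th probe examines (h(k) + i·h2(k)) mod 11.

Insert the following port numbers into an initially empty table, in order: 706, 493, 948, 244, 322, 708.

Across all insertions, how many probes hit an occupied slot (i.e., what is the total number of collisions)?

2

706: h=2 → slot 2
493: h=9 → slot 9
948: h=2, h2=9, probe 2,0 → slot 0
244: h=2, h2=5, probe 2,7 → slot 7
322: h=3 → slot 3
708: h=4 → slot 4
Table: [948, -, 706, 322, 708, -, -, 244, -, 493, -]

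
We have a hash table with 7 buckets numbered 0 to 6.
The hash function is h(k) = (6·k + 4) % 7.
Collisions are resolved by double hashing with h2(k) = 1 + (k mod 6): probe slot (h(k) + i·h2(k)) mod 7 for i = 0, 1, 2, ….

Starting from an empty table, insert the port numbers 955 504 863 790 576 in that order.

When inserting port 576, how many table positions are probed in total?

955: h=1 → slot 1
504: h=4 → slot 4
863: h=2 → slot 2
790: h=5 → slot 5
576: h=2, h2=1, probe 2,3 → slot 3
Table: [., 955, 863, 576, 504, 790, .]

2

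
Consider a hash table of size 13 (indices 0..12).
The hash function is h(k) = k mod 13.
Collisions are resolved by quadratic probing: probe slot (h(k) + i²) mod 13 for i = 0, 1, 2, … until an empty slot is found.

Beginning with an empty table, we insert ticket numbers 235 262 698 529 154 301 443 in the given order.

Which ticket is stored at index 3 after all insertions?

301

Insert 235: h=1, slot 1 empty → index 1.
Insert 262: h=2, slot 2 empty → index 2.
Insert 698: h=9, slot 9 empty → index 9.
Insert 529: h=9, slot 9 occupied → index 10.
Insert 154: h=11, slot 11 empty → index 11.
Insert 301: h=2, slot 2 occupied → index 3.
Insert 443: h=1, slots 1,2 occupied → index 5.
Table: [., 235, 262, 301, ., 443, ., ., ., 698, 529, 154, .]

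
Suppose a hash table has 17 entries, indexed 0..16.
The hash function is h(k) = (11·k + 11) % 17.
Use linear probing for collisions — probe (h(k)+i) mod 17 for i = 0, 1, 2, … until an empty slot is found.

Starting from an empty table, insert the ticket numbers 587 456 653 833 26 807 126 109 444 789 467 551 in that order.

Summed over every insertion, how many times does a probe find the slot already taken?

12

Insert 587: h=8, slot 8 empty → index 8.
Insert 456: h=12, slot 12 empty → index 12.
Insert 653: h=3, slot 3 empty → index 3.
Insert 833: h=11, slot 11 empty → index 11.
Insert 26: h=8, slot 8 occupied → index 9.
Insert 807: h=14, slot 14 empty → index 14.
Insert 126: h=3, slot 3 occupied → index 4.
Insert 109: h=3, slots 3,4 occupied → index 5.
Insert 444: h=16, slot 16 empty → index 16.
Insert 789: h=3, slots 3,4,5 occupied → index 6.
Insert 467: h=14, slot 14 occupied → index 15.
Insert 551: h=3, slots 3,4,5,6 occupied → index 7.
Table: [∅, ∅, ∅, 653, 126, 109, 789, 551, 587, 26, ∅, 833, 456, ∅, 807, 467, 444]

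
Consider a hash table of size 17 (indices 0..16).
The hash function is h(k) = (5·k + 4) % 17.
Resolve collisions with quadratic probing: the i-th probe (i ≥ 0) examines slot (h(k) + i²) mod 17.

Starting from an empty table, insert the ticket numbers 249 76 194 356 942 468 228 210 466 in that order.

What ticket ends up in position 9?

Insert 249: h=8, slot 8 empty → index 8.
Insert 76: h=10, slot 10 empty → index 10.
Insert 194: h=5, slot 5 empty → index 5.
Insert 356: h=16, slot 16 empty → index 16.
Insert 942: h=5, slot 5 occupied → index 6.
Insert 468: h=15, slot 15 empty → index 15.
Insert 228: h=5, slots 5,6 occupied → index 9.
Insert 210: h=0, slot 0 empty → index 0.
Insert 466: h=5, slots 5,6,9 occupied → index 14.
Table: [210, ∅, ∅, ∅, ∅, 194, 942, ∅, 249, 228, 76, ∅, ∅, ∅, 466, 468, 356]

228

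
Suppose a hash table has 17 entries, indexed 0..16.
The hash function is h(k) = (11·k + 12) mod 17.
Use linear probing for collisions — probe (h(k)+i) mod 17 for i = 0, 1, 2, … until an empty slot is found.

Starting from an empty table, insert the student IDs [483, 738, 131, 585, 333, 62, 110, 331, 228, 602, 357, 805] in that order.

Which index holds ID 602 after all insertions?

9

Insert 483: h=4, slot 4 empty -> index 4.
Insert 738: h=4, slot 4 occupied -> index 5.
Insert 131: h=8, slot 8 empty -> index 8.
Insert 585: h=4, slots 4,5 occupied -> index 6.
Insert 333: h=3, slot 3 empty -> index 3.
Insert 62: h=14, slot 14 empty -> index 14.
Insert 110: h=15, slot 15 empty -> index 15.
Insert 331: h=15, slot 15 occupied -> index 16.
Insert 228: h=4, slots 4,5,6 occupied -> index 7.
Insert 602: h=4, slots 4,5,6,7,8 occupied -> index 9.
Insert 357: h=12, slot 12 empty -> index 12.
Insert 805: h=10, slot 10 empty -> index 10.
Table: [—, —, —, 333, 483, 738, 585, 228, 131, 602, 805, —, 357, —, 62, 110, 331]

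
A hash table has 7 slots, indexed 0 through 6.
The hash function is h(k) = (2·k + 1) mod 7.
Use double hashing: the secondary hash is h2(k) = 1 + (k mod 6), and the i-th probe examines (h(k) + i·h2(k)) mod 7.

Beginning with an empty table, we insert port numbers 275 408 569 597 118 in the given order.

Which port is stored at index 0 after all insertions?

118

275: h=5 -> slot 5
408: h=5, h2=1, probe 5,6 -> slot 6
569: h=5, h2=6, probe 5,4 -> slot 4
597: h=5, h2=4, probe 5,2 -> slot 2
118: h=6, h2=5, probe 6,4,2,0 -> slot 0
Table: [118, -, 597, -, 569, 275, 408]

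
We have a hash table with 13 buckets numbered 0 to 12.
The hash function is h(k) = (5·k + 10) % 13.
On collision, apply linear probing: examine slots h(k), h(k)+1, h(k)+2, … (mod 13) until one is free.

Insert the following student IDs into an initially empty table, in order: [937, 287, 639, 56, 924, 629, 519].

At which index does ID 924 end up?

937 hashes to 2; slot 2 is free => place at 2.
287 hashes to 2; 2 taken => place at 3.
639 hashes to 7; slot 7 is free => place at 7.
56 hashes to 4; slot 4 is free => place at 4.
924 hashes to 2; 2,3,4 taken => place at 5.
629 hashes to 9; slot 9 is free => place at 9.
519 hashes to 5; 5 taken => place at 6.
Table: [_, _, 937, 287, 56, 924, 519, 639, _, 629, _, _, _]

5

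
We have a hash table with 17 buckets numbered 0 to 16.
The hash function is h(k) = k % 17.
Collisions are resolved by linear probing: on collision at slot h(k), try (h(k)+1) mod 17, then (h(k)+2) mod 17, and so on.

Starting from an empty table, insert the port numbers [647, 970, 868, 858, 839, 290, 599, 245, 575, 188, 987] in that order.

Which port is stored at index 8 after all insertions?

647: h=1 => slot 1
970: h=1, probe 1,2 => slot 2
868: h=1, probe 1,2,3 => slot 3
858: h=8 => slot 8
839: h=6 => slot 6
290: h=1, probe 1,2,3,4 => slot 4
599: h=4, probe 4,5 => slot 5
245: h=7 => slot 7
575: h=14 => slot 14
188: h=1, probe 1,2,3,4,5,6,7,8,9 => slot 9
987: h=1, probe 1,2,3,4,5,6,7,8,9,10 => slot 10
Table: [-, 647, 970, 868, 290, 599, 839, 245, 858, 188, 987, -, -, -, 575, -, -]

858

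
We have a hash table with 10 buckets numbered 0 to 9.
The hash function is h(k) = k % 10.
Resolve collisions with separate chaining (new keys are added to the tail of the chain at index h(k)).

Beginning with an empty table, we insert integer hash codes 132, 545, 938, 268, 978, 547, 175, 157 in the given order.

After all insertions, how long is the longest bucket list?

3

132 -> bucket 2
545 -> bucket 5
938 -> bucket 8
268 -> bucket 8 (collision)
978 -> bucket 8 (collision)
547 -> bucket 7
175 -> bucket 5 (collision)
157 -> bucket 7 (collision)
Final buckets:
0: _
1: _
2: 132
3: _
4: _
5: 545 -> 175
6: _
7: 547 -> 157
8: 938 -> 268 -> 978
9: _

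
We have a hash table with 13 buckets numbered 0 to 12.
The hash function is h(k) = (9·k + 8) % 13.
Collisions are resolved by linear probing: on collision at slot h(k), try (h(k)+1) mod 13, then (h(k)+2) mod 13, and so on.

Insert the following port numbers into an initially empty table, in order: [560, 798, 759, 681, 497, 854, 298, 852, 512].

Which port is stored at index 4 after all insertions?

560: h=4 → slot 4
798: h=1 → slot 1
759: h=1, probe 1,2 → slot 2
681: h=1, probe 1,2,3 → slot 3
497: h=9 → slot 9
854: h=11 → slot 11
298: h=12 → slot 12
852: h=6 → slot 6
512: h=1, probe 1,2,3,4,5 → slot 5
Table: [., 798, 759, 681, 560, 512, 852, ., ., 497, ., 854, 298]

560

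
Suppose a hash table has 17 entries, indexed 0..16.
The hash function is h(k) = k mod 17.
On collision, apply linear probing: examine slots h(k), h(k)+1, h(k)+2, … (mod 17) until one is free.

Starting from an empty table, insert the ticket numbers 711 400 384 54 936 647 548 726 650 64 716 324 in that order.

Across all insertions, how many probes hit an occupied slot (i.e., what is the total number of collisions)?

Insert 711: h=14, slot 14 empty -> index 14.
Insert 400: h=9, slot 9 empty -> index 9.
Insert 384: h=10, slot 10 empty -> index 10.
Insert 54: h=3, slot 3 empty -> index 3.
Insert 936: h=1, slot 1 empty -> index 1.
Insert 647: h=1, slot 1 occupied -> index 2.
Insert 548: h=4, slot 4 empty -> index 4.
Insert 726: h=12, slot 12 empty -> index 12.
Insert 650: h=4, slot 4 occupied -> index 5.
Insert 64: h=13, slot 13 empty -> index 13.
Insert 716: h=2, slots 2,3,4,5 occupied -> index 6.
Insert 324: h=1, slots 1,2,3,4,5,6 occupied -> index 7.
Table: [_, 936, 647, 54, 548, 650, 716, 324, _, 400, 384, _, 726, 64, 711, _, _]

12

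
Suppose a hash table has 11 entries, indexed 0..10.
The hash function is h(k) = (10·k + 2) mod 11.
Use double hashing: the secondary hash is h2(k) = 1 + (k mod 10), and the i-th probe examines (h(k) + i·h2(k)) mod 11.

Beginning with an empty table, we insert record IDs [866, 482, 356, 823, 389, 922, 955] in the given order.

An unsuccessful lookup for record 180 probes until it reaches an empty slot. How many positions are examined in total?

866: h=5 → slot 5
482: h=4 → slot 4
356: h=9 → slot 9
823: h=4, h2=4, probe 4,8 → slot 8
389: h=9, h2=10, probe 9,8,7 → slot 7
922: h=4, h2=3, probe 4,7,10 → slot 10
955: h=4, h2=6, probe 4,10,5,0 → slot 0
Table: [955, ., ., ., 482, 866, ., 389, 823, 356, 922]
Lookup 180: h=9, h2=1, probe 9,10,0,1 → slot 1 empty, not found.

4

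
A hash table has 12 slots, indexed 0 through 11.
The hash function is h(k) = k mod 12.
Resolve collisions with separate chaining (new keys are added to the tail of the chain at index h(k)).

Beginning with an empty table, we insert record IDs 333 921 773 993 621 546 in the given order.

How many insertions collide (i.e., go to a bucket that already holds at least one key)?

3

333 → bucket 9
921 → bucket 9 (collision)
773 → bucket 5
993 → bucket 9 (collision)
621 → bucket 9 (collision)
546 → bucket 6
Final buckets:
0: —
1: —
2: —
3: —
4: —
5: 773
6: 546
7: —
8: —
9: 333 -> 921 -> 993 -> 621
10: —
11: —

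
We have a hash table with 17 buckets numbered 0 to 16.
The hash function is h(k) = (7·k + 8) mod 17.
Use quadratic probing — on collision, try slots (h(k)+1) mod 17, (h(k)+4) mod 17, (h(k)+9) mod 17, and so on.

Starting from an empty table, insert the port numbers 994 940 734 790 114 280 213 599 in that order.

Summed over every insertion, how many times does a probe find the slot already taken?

3

994: h=13 -> slot 13
940: h=9 -> slot 9
734: h=12 -> slot 12
790: h=13, probe 13,14 -> slot 14
114: h=7 -> slot 7
280: h=13, probe 13,14,0 -> slot 0
213: h=3 -> slot 3
599: h=2 -> slot 2
Table: [280, _, 599, 213, _, _, _, 114, _, 940, _, _, 734, 994, 790, _, _]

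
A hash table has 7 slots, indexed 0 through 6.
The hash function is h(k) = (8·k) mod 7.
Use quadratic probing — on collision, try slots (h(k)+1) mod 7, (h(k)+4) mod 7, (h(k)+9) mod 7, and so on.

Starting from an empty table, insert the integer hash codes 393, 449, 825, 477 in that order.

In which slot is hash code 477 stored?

5

393: h=1 -> slot 1
449: h=1, probe 1,2 -> slot 2
825: h=6 -> slot 6
477: h=1, probe 1,2,5 -> slot 5
Table: [., 393, 449, ., ., 477, 825]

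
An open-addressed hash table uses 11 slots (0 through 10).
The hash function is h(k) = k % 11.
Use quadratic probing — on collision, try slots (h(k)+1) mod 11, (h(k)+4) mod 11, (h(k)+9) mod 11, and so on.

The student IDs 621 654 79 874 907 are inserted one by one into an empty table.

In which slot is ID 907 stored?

3

Insert 621: h=5, slot 5 empty -> index 5.
Insert 654: h=5, slot 5 occupied -> index 6.
Insert 79: h=2, slot 2 empty -> index 2.
Insert 874: h=5, slots 5,6 occupied -> index 9.
Insert 907: h=5, slots 5,6,9 occupied -> index 3.
Table: [∅, ∅, 79, 907, ∅, 621, 654, ∅, ∅, 874, ∅]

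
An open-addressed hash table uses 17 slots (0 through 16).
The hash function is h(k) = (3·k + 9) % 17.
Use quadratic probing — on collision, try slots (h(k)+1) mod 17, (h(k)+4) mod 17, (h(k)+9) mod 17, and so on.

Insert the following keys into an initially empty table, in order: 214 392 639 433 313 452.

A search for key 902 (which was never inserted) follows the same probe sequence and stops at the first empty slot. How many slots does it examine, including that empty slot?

214 hashes to 5; slot 5 is free -> place at 5.
392 hashes to 12; slot 12 is free -> place at 12.
639 hashes to 5; 5 taken -> place at 6.
433 hashes to 16; slot 16 is free -> place at 16.
313 hashes to 13; slot 13 is free -> place at 13.
452 hashes to 5; 5,6 taken -> place at 9.
Table: [_, _, _, _, _, 214, 639, _, _, 452, _, _, 392, 313, _, _, 433]
Lookup 902: h=12, probe 12,13,16,4 → slot 4 empty, not found.

4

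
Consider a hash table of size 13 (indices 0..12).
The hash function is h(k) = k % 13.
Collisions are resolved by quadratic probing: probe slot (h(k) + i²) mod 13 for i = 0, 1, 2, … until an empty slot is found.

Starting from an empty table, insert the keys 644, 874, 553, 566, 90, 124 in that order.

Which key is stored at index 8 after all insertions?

Insert 644: h=7, slot 7 empty -> index 7.
Insert 874: h=3, slot 3 empty -> index 3.
Insert 553: h=7, slot 7 occupied -> index 8.
Insert 566: h=7, slots 7,8 occupied -> index 11.
Insert 90: h=12, slot 12 empty -> index 12.
Insert 124: h=7, slots 7,8,11,3 occupied -> index 10.
Table: [-, -, -, 874, -, -, -, 644, 553, -, 124, 566, 90]

553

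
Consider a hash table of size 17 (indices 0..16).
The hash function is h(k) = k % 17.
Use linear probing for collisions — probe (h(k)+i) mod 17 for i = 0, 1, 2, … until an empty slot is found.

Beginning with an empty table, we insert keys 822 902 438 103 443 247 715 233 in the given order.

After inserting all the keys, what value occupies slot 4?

715

Insert 822: h=6, slot 6 empty → index 6.
Insert 902: h=1, slot 1 empty → index 1.
Insert 438: h=13, slot 13 empty → index 13.
Insert 103: h=1, slot 1 occupied → index 2.
Insert 443: h=1, slots 1,2 occupied → index 3.
Insert 247: h=9, slot 9 empty → index 9.
Insert 715: h=1, slots 1,2,3 occupied → index 4.
Insert 233: h=12, slot 12 empty → index 12.
Table: [., 902, 103, 443, 715, ., 822, ., ., 247, ., ., 233, 438, ., ., .]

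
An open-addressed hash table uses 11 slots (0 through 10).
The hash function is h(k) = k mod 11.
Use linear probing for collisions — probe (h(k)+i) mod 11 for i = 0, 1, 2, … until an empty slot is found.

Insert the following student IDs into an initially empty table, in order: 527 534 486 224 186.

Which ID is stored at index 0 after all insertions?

186

527: h=10 => slot 10
534: h=6 => slot 6
486: h=2 => slot 2
224: h=4 => slot 4
186: h=10, probe 10,0 => slot 0
Table: [186, -, 486, -, 224, -, 534, -, -, -, 527]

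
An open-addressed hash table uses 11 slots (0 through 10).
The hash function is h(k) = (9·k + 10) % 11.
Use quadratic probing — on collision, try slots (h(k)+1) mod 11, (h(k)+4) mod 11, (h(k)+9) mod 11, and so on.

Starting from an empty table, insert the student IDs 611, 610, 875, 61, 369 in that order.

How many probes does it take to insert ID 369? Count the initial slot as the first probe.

4

Insert 611: h=9, slot 9 empty → index 9.
Insert 610: h=0, slot 0 empty → index 0.
Insert 875: h=9, slot 9 occupied → index 10.
Insert 61: h=9, slots 9,10 occupied → index 2.
Insert 369: h=9, slots 9,10,2 occupied → index 7.
Table: [610, _, 61, _, _, _, _, 369, _, 611, 875]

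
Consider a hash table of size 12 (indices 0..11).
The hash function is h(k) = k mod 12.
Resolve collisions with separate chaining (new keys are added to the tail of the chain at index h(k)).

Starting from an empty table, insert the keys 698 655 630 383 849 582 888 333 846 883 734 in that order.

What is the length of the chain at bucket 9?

Insert 698: h=2, bucket 2 empty -> new chain.
Insert 655: h=7, bucket 7 empty -> new chain.
Insert 630: h=6, bucket 6 empty -> new chain.
Insert 383: h=11, bucket 11 empty -> new chain.
Insert 849: h=9, bucket 9 empty -> new chain.
Insert 582: h=6, bucket 6 nonempty -> append to chain.
Insert 888: h=0, bucket 0 empty -> new chain.
Insert 333: h=9, bucket 9 nonempty -> append to chain.
Insert 846: h=6, bucket 6 nonempty -> append to chain.
Insert 883: h=7, bucket 7 nonempty -> append to chain.
Insert 734: h=2, bucket 2 nonempty -> append to chain.
Final buckets:
0: 888
1: .
2: 698 -> 734
3: .
4: .
5: .
6: 630 -> 582 -> 846
7: 655 -> 883
8: .
9: 849 -> 333
10: .
11: 383

2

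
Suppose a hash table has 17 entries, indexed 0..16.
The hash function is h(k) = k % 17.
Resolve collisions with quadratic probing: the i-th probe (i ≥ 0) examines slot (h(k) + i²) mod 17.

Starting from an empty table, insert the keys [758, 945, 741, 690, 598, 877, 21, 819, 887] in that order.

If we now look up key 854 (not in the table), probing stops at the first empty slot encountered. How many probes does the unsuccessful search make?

2

758 hashes to 10; slot 10 is free => place at 10.
945 hashes to 10; 10 taken => place at 11.
741 hashes to 10; 10,11 taken => place at 14.
690 hashes to 10; 10,11,14 taken => place at 2.
598 hashes to 3; slot 3 is free => place at 3.
877 hashes to 10; 10,11,14,2 taken => place at 9.
21 hashes to 4; slot 4 is free => place at 4.
819 hashes to 3; 3,4 taken => place at 7.
887 hashes to 3; 3,4,7 taken => place at 12.
Table: [., ., 690, 598, 21, ., ., 819, ., 877, 758, 945, 887, ., 741, ., .]
Lookup 854: h=4, probe 4,5 → slot 5 empty, not found.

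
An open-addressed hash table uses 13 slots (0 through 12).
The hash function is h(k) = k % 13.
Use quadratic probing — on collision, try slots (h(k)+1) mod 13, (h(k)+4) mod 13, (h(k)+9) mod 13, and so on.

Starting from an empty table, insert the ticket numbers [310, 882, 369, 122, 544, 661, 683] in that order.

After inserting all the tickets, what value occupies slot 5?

369

Insert 310: h=11, slot 11 empty => index 11.
Insert 882: h=11, slot 11 occupied => index 12.
Insert 369: h=5, slot 5 empty => index 5.
Insert 122: h=5, slot 5 occupied => index 6.
Insert 544: h=11, slots 11,12 occupied => index 2.
Insert 661: h=11, slots 11,12,2 occupied => index 7.
Insert 683: h=7, slot 7 occupied => index 8.
Table: [—, —, 544, —, —, 369, 122, 661, 683, —, —, 310, 882]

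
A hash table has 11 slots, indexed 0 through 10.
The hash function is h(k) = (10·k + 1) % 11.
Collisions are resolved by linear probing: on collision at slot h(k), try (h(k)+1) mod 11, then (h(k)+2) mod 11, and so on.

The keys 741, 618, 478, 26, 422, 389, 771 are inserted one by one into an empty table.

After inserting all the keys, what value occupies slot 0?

422

741 hashes to 8; slot 8 is free => place at 8.
618 hashes to 10; slot 10 is free => place at 10.
478 hashes to 7; slot 7 is free => place at 7.
26 hashes to 8; 8 taken => place at 9.
422 hashes to 8; 8,9,10 taken => place at 0.
389 hashes to 8; 8,9,10,0 taken => place at 1.
771 hashes to 0; 0,1 taken => place at 2.
Table: [422, 389, 771, ∅, ∅, ∅, ∅, 478, 741, 26, 618]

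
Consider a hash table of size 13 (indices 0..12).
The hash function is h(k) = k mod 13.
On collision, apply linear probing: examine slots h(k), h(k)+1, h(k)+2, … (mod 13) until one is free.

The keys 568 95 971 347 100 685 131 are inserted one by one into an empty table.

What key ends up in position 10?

971

Insert 568: h=9, slot 9 empty => index 9.
Insert 95: h=4, slot 4 empty => index 4.
Insert 971: h=9, slot 9 occupied => index 10.
Insert 347: h=9, slots 9,10 occupied => index 11.
Insert 100: h=9, slots 9,10,11 occupied => index 12.
Insert 685: h=9, slots 9,10,11,12 occupied => index 0.
Insert 131: h=1, slot 1 empty => index 1.
Table: [685, 131, ., ., 95, ., ., ., ., 568, 971, 347, 100]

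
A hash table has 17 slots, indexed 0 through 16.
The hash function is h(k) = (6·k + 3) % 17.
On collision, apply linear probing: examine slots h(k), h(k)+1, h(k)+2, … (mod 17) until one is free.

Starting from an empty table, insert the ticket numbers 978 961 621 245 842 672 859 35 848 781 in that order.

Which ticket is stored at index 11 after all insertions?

978: h=6 -> slot 6
961: h=6, probe 6,7 -> slot 7
621: h=6, probe 6,7,8 -> slot 8
245: h=11 -> slot 11
842: h=6, probe 6,7,8,9 -> slot 9
672: h=6, probe 6,7,8,9,10 -> slot 10
859: h=6, probe 6,7,8,9,10,11,12 -> slot 12
35: h=9, probe 9,10,11,12,13 -> slot 13
848: h=8, probe 8,9,10,11,12,13,14 -> slot 14
781: h=14, probe 14,15 -> slot 15
Table: [-, -, -, -, -, -, 978, 961, 621, 842, 672, 245, 859, 35, 848, 781, -]

245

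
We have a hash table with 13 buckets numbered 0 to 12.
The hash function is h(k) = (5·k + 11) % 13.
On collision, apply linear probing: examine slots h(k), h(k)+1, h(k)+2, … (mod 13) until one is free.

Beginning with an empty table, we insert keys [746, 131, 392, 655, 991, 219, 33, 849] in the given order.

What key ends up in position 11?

655

Insert 746: h=10, slot 10 empty -> index 10.
Insert 131: h=3, slot 3 empty -> index 3.
Insert 392: h=8, slot 8 empty -> index 8.
Insert 655: h=10, slot 10 occupied -> index 11.
Insert 991: h=0, slot 0 empty -> index 0.
Insert 219: h=1, slot 1 empty -> index 1.
Insert 33: h=7, slot 7 empty -> index 7.
Insert 849: h=5, slot 5 empty -> index 5.
Table: [991, 219, ., 131, ., 849, ., 33, 392, ., 746, 655, .]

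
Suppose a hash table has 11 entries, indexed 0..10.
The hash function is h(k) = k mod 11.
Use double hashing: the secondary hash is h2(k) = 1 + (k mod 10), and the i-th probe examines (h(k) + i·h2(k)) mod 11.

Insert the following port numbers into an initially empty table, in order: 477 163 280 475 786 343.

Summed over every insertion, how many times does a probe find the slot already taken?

477: h=4 -> slot 4
163: h=9 -> slot 9
280: h=5 -> slot 5
475: h=2 -> slot 2
786: h=5, h2=7, probe 5,1 -> slot 1
343: h=2, h2=4, probe 2,6 -> slot 6
Table: [∅, 786, 475, ∅, 477, 280, 343, ∅, ∅, 163, ∅]

2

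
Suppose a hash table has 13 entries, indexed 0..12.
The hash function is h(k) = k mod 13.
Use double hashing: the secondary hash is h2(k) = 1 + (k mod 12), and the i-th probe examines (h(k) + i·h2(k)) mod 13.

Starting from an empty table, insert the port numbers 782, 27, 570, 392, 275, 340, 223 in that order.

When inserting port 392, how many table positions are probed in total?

782: h=2 => slot 2
27: h=1 => slot 1
570: h=11 => slot 11
392: h=2, h2=9, probe 2,11,7 => slot 7
275: h=2, h2=12, probe 2,1,0 => slot 0
340: h=2, h2=5, probe 2,7,12 => slot 12
223: h=2, h2=8, probe 2,10 => slot 10
Table: [275, 27, 782, -, -, -, -, 392, -, -, 223, 570, 340]

3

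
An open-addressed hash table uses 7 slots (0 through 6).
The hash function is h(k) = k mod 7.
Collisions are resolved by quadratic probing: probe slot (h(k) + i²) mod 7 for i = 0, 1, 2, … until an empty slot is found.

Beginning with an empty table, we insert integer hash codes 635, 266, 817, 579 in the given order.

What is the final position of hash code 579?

2

635: h=5 -> slot 5
266: h=0 -> slot 0
817: h=5, probe 5,6 -> slot 6
579: h=5, probe 5,6,2 -> slot 2
Table: [266, ∅, 579, ∅, ∅, 635, 817]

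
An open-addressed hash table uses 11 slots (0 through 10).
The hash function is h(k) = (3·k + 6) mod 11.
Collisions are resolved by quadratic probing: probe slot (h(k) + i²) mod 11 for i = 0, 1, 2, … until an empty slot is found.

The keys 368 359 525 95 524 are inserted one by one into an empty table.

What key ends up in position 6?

368 hashes to 10; slot 10 is free → place at 10.
359 hashes to 5; slot 5 is free → place at 5.
525 hashes to 8; slot 8 is free → place at 8.
95 hashes to 5; 5 taken → place at 6.
524 hashes to 5; 5,6 taken → place at 9.
Table: [—, —, —, —, —, 359, 95, —, 525, 524, 368]

95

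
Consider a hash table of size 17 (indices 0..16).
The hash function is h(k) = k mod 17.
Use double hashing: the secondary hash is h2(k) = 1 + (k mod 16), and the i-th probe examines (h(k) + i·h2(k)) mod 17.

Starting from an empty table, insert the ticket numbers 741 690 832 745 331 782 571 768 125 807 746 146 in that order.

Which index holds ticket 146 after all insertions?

741 hashes to 10; slot 10 is free → place at 10.
690 hashes to 10, h2=3; 10 taken → place at 13.
832 hashes to 16; slot 16 is free → place at 16.
745 hashes to 14; slot 14 is free → place at 14.
331 hashes to 8; slot 8 is free → place at 8.
782 hashes to 0; slot 0 is free → place at 0.
571 hashes to 10, h2=12; 10 taken → place at 5.
768 hashes to 3; slot 3 is free → place at 3.
125 hashes to 6; slot 6 is free → place at 6.
807 hashes to 8, h2=8; 8,16 taken → place at 7.
746 hashes to 15; slot 15 is free → place at 15.
146 hashes to 10, h2=3; 10,13,16 taken → place at 2.
Table: [782, ∅, 146, 768, ∅, 571, 125, 807, 331, ∅, 741, ∅, ∅, 690, 745, 746, 832]

2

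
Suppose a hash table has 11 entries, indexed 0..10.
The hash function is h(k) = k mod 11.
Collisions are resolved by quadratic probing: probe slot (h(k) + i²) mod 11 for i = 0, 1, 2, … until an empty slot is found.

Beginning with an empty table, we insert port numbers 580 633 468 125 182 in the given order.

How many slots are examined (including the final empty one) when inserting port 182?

Insert 580: h=8, slot 8 empty -> index 8.
Insert 633: h=6, slot 6 empty -> index 6.
Insert 468: h=6, slot 6 occupied -> index 7.
Insert 125: h=4, slot 4 empty -> index 4.
Insert 182: h=6, slots 6,7 occupied -> index 10.
Table: [∅, ∅, ∅, ∅, 125, ∅, 633, 468, 580, ∅, 182]

3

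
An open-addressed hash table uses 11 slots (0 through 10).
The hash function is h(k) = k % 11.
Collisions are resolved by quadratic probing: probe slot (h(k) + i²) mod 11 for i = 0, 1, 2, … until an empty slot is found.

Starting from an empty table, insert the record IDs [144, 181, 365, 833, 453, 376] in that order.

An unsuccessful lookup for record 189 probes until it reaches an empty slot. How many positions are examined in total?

4

144 hashes to 1; slot 1 is free => place at 1.
181 hashes to 5; slot 5 is free => place at 5.
365 hashes to 2; slot 2 is free => place at 2.
833 hashes to 8; slot 8 is free => place at 8.
453 hashes to 2; 2 taken => place at 3.
376 hashes to 2; 2,3 taken => place at 6.
Table: [., 144, 365, 453, ., 181, 376, ., 833, ., .]
Lookup 189: h=2, probe 2,3,6,0 → slot 0 empty, not found.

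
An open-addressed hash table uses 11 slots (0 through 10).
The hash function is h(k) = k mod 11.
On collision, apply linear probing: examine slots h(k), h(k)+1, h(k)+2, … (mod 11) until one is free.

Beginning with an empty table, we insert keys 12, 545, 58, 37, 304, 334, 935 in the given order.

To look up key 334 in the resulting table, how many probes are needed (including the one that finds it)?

2

12 hashes to 1; slot 1 is free → place at 1.
545 hashes to 6; slot 6 is free → place at 6.
58 hashes to 3; slot 3 is free → place at 3.
37 hashes to 4; slot 4 is free → place at 4.
304 hashes to 7; slot 7 is free → place at 7.
334 hashes to 4; 4 taken → place at 5.
935 hashes to 0; slot 0 is free → place at 0.
Table: [935, 12, _, 58, 37, 334, 545, 304, _, _, _]
Lookup 334: h=4, probe 4,5 → found at 5.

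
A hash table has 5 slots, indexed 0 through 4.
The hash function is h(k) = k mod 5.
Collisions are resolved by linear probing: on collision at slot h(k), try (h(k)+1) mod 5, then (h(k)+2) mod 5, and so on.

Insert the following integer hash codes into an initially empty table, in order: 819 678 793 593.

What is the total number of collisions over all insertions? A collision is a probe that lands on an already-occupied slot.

Insert 819: h=4, slot 4 empty → index 4.
Insert 678: h=3, slot 3 empty → index 3.
Insert 793: h=3, slots 3,4 occupied → index 0.
Insert 593: h=3, slots 3,4,0 occupied → index 1.
Table: [793, 593, _, 678, 819]

5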